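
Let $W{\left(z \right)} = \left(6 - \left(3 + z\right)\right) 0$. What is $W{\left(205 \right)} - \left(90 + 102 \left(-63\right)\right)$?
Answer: $6336$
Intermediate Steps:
$W{\left(z \right)} = 0$ ($W{\left(z \right)} = \left(3 - z\right) 0 = 0$)
$W{\left(205 \right)} - \left(90 + 102 \left(-63\right)\right) = 0 - \left(90 + 102 \left(-63\right)\right) = 0 - \left(90 - 6426\right) = 0 - -6336 = 0 + 6336 = 6336$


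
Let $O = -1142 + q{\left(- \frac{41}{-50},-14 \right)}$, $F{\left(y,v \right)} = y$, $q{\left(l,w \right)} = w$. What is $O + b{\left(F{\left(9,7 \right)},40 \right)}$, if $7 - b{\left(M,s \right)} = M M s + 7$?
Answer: $-4396$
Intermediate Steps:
$b{\left(M,s \right)} = - s M^{2}$ ($b{\left(M,s \right)} = 7 - \left(M M s + 7\right) = 7 - \left(M^{2} s + 7\right) = 7 - \left(s M^{2} + 7\right) = 7 - \left(7 + s M^{2}\right) = - s M^{2}$)
$O = -1156$ ($O = -1142 - 14 = -1156$)
$O + b{\left(F{\left(9,7 \right)},40 \right)} = -1156 - 40 \cdot 9^{2} = -1156 - 40 \cdot 81 = -1156 - 3240 = -4396$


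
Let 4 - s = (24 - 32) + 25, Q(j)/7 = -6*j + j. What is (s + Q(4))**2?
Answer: 23409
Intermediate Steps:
Q(j) = -35*j (Q(j) = 7*(-6*j + j) = 7*(-5*j) = -35*j)
s = -13 (s = 4 - ((24 - 32) + 25) = 4 - (-8 + 25) = 4 - 1*17 = 4 - 17 = -13)
(s + Q(4))**2 = (-13 - 35*4)**2 = (-13 - 140)**2 = (-153)**2 = 23409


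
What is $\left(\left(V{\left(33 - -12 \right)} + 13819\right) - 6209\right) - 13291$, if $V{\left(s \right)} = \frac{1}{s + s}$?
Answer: $- \frac{511289}{90} \approx -5681.0$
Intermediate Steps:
$V{\left(s \right)} = \frac{1}{2 s}$
$\left(\left(V{\left(33 - -12 \right)} + 13819\right) - 6209\right) - 13291 = \left(\left(\frac{1}{2 \left(33 - -12\right)} + 13819\right) - 6209\right) - 13291 = \left(\left(\frac{1}{2 \left(33 + 12\right)} + 13819\right) - 6209\right) - 13291 = \left(\left(\frac{1}{2 \cdot 45} + 13819\right) - 6209\right) - 13291 = \left(\left(\frac{1}{2} \cdot \frac{1}{45} + 13819\right) - 6209\right) - 13291 = \left(\left(\frac{1}{90} + 13819\right) - 6209\right) - 13291 = \left(\frac{1243711}{90} - 6209\right) - 13291 = \frac{684901}{90} - 13291 = - \frac{511289}{90}$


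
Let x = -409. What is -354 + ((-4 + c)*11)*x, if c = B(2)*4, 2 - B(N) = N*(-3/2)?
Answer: -72338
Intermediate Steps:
B(N) = 2 + 3*N/2 (B(N) = 2 - N*(-3/2) = 2 - N*(-3*1/2) = 2 - N*(-3)/2 = 2 - (-3)*N/2 = 2 + 3*N/2)
c = 20 (c = (2 + (3/2)*2)*4 = (2 + 3)*4 = 5*4 = 20)
-354 + ((-4 + c)*11)*x = -354 + ((-4 + 20)*11)*(-409) = -354 + (16*11)*(-409) = -354 + 176*(-409) = -354 - 71984 = -72338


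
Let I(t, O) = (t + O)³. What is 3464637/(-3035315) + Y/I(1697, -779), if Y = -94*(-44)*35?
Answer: -334984409173898/293522788577385 ≈ -1.1413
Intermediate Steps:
I(t, O) = (O + t)³
Y = 144760 (Y = 4136*35 = 144760)
3464637/(-3035315) + Y/I(1697, -779) = 3464637/(-3035315) + 144760/((-779 + 1697)³) = 3464637*(-1/3035315) + 144760/(918³) = -3464637/3035315 + 144760/773620632 = -3464637/3035315 + 144760*(1/773620632) = -3464637/3035315 + 18095/96702579 = -334984409173898/293522788577385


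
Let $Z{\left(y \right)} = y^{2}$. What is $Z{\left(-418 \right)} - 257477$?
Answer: $-82753$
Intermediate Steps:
$Z{\left(-418 \right)} - 257477 = \left(-418\right)^{2} - 257477 = 174724 - 257477 = -82753$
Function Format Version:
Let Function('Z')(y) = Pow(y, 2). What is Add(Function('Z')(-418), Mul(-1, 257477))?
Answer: -82753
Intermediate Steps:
Add(Function('Z')(-418), Mul(-1, 257477)) = Add(Pow(-418, 2), Mul(-1, 257477)) = Add(174724, -257477) = -82753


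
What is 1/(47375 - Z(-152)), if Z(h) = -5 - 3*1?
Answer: 1/47383 ≈ 2.1105e-5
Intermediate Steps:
Z(h) = -8 (Z(h) = -5 - 3 = -8)
1/(47375 - Z(-152)) = 1/(47375 - 1*(-8)) = 1/(47375 + 8) = 1/47383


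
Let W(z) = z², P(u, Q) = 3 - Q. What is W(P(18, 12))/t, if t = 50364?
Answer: 9/5596 ≈ 0.0016083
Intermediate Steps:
W(P(18, 12))/t = (3 - 1*12)²/50364 = (3 - 12)²*(1/50364) = (-9)²*(1/50364) = 81*(1/50364) = 9/5596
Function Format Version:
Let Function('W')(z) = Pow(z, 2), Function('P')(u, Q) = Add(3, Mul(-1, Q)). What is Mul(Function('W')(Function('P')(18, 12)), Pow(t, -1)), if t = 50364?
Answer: Rational(9, 5596) ≈ 0.0016083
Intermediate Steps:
Mul(Function('W')(Function('P')(18, 12)), Pow(t, -1)) = Mul(Pow(Add(3, Mul(-1, 12)), 2), Pow(50364, -1)) = Mul(Pow(Add(3, -12), 2), Rational(1, 50364)) = Mul(Pow(-9, 2), Rational(1, 50364)) = Mul(81, Rational(1, 50364)) = Rational(9, 5596)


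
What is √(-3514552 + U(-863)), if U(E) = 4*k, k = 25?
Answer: 2*I*√878613 ≈ 1874.7*I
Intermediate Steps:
U(E) = 100 (U(E) = 4*25 = 100)
√(-3514552 + U(-863)) = √(-3514552 + 100) = √(-3514452) = 2*I*√878613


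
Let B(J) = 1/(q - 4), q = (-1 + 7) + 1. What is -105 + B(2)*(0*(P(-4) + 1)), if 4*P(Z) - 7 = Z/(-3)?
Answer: -105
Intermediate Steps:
P(Z) = 7/4 - Z/12 (P(Z) = 7/4 + (Z/(-3))/4 = 7/4 + (Z*(-⅓))/4 = 7/4 + (-Z/3)/4 = 7/4 - Z/12)
q = 7 (q = 6 + 1 = 7)
B(J) = ⅓ (B(J) = 1/(7 - 4) = 1/3 = ⅓)
-105 + B(2)*(0*(P(-4) + 1)) = -105 + (0*((7/4 - 1/12*(-4)) + 1))/3 = -105 + (0*((7/4 + ⅓) + 1))/3 = -105 + (0*(25/12 + 1))/3 = -105 + (0*(37/12))/3 = -105 + (⅓)*0 = -105 + 0 = -105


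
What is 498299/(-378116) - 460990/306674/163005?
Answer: -2490984003117047/1890179021972292 ≈ -1.3179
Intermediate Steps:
498299/(-378116) - 460990/306674/163005 = 498299*(-1/378116) - 460990*1/306674*(1/163005) = -498299/378116 - 230495/153337*1/163005 = -498299/378116 - 46099/4998939537 = -2490984003117047/1890179021972292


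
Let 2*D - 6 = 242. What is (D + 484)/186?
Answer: 304/93 ≈ 3.2688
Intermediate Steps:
D = 124 (D = 3 + (½)*242 = 3 + 121 = 124)
(D + 484)/186 = (124 + 484)/186 = 608*(1/186) = 304/93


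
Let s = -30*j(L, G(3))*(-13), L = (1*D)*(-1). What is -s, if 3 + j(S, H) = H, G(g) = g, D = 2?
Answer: 0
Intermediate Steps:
L = -2 (L = (1*2)*(-1) = 2*(-1) = -2)
j(S, H) = -3 + H
s = 0 (s = -30*(-3 + 3)*(-13) = -30*0*(-13) = 0*(-13) = 0)
-s = -1*0 = 0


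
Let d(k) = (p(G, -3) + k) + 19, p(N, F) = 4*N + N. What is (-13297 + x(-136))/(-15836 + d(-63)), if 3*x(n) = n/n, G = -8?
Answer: 3989/4776 ≈ 0.83522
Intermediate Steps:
p(N, F) = 5*N
d(k) = -21 + k (d(k) = (5*(-8) + k) + 19 = (-40 + k) + 19 = -21 + k)
x(n) = 1/3 (x(n) = (n/n)/3 = (1/3)*1 = 1/3)
(-13297 + x(-136))/(-15836 + d(-63)) = (-13297 + 1/3)/(-15836 + (-21 - 63)) = -39890/(3*(-15836 - 84)) = -39890/3/(-15920) = -39890/3*(-1/15920) = 3989/4776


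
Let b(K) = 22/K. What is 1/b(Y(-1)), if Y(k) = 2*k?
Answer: -1/11 ≈ -0.090909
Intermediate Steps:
1/b(Y(-1)) = 1/(22/((2*(-1)))) = 1/(22/(-2)) = 1/(22*(-1/2)) = 1/(-11) = -1/11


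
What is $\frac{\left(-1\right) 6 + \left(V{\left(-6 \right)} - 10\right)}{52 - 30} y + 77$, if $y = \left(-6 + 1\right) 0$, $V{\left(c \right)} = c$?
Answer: $77$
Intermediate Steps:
$y = 0$ ($y = \left(-5\right) 0 = 0$)
$\frac{\left(-1\right) 6 + \left(V{\left(-6 \right)} - 10\right)}{52 - 30} y + 77 = \frac{\left(-1\right) 6 - 16}{52 - 30} \cdot 0 + 77 = \frac{-6 - 16}{22} \cdot 0 + 77 = \left(-6 - 16\right) \frac{1}{22} \cdot 0 + 77 = \left(-22\right) \frac{1}{22} \cdot 0 + 77 = \left(-1\right) 0 + 77 = 0 + 77 = 77$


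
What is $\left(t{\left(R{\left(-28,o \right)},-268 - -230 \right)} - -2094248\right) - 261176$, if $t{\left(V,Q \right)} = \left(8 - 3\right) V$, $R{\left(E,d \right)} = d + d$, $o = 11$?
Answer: $1833182$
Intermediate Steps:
$R{\left(E,d \right)} = 2 d$
$t{\left(V,Q \right)} = 5 V$
$\left(t{\left(R{\left(-28,o \right)},-268 - -230 \right)} - -2094248\right) - 261176 = \left(5 \cdot 2 \cdot 11 - -2094248\right) - 261176 = \left(5 \cdot 22 + 2094248\right) - 261176 = \left(110 + 2094248\right) - 261176 = 2094358 - 261176 = 1833182$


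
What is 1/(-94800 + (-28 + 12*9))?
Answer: -1/94720 ≈ -1.0557e-5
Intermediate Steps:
1/(-94800 + (-28 + 12*9)) = 1/(-94800 + (-28 + 108)) = 1/(-94800 + 80) = 1/(-94720) = -1/94720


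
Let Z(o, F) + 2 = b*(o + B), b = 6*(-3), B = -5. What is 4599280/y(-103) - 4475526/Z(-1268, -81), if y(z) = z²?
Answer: 28948924013/121536704 ≈ 238.19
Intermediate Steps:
b = -18
Z(o, F) = 88 - 18*o (Z(o, F) = -2 - 18*(o - 5) = -2 - 18*(-5 + o) = -2 + (90 - 18*o) = 88 - 18*o)
4599280/y(-103) - 4475526/Z(-1268, -81) = 4599280/((-103)²) - 4475526/(88 - 18*(-1268)) = 4599280/10609 - 4475526/(88 + 22824) = 4599280*(1/10609) - 4475526/22912 = 4599280/10609 - 4475526*1/22912 = 4599280/10609 - 2237763/11456 = 28948924013/121536704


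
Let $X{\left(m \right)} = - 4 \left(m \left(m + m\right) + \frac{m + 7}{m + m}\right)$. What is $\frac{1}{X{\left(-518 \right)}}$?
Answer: $- \frac{37}{79423977} \approx -4.6585 \cdot 10^{-7}$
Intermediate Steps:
$X{\left(m \right)} = - 8 m^{2} - \frac{2 \left(7 + m\right)}{m}$ ($X{\left(m \right)} = - 4 \left(m 2 m + \frac{7 + m}{2 m}\right) = - 4 \left(2 m^{2} + \left(7 + m\right) \frac{1}{2 m}\right) = - 4 \left(2 m^{2} + \frac{7 + m}{2 m}\right) = - 8 m^{2} - \frac{2 \left(7 + m\right)}{m}$)
$\frac{1}{X{\left(-518 \right)}} = \frac{1}{-2 - \frac{14}{-518} - 8 \left(-518\right)^{2}} = \frac{1}{-2 - - \frac{1}{37} - 2146592} = \frac{1}{-2 + \frac{1}{37} - 2146592} = \frac{1}{- \frac{79423977}{37}} = - \frac{37}{79423977}$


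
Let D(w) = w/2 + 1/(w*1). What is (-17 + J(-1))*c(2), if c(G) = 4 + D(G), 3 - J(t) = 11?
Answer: -275/2 ≈ -137.50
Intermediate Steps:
J(t) = -8 (J(t) = 3 - 1*11 = 3 - 11 = -8)
D(w) = 1/w + w/2 (D(w) = w*(½) + 1/w = w/2 + 1/w = 1/w + w/2)
c(G) = 4 + 1/G + G/2 (c(G) = 4 + (1/G + G/2) = 4 + 1/G + G/2)
(-17 + J(-1))*c(2) = (-17 - 8)*(4 + 1/2 + (½)*2) = -25*(4 + ½ + 1) = -25*11/2 = -275/2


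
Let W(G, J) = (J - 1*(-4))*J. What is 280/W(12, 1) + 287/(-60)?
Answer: 3073/60 ≈ 51.217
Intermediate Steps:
W(G, J) = J*(4 + J) (W(G, J) = (J + 4)*J = (4 + J)*J = J*(4 + J))
280/W(12, 1) + 287/(-60) = 280/((1*(4 + 1))) + 287/(-60) = 280/((1*5)) + 287*(-1/60) = 280/5 - 287/60 = 280*(1/5) - 287/60 = 56 - 287/60 = 3073/60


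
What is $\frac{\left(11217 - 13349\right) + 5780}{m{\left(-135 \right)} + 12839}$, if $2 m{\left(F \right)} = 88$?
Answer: $\frac{3648}{12883} \approx 0.28316$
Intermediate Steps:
$m{\left(F \right)} = 44$ ($m{\left(F \right)} = \frac{1}{2} \cdot 88 = 44$)
$\frac{\left(11217 - 13349\right) + 5780}{m{\left(-135 \right)} + 12839} = \frac{\left(11217 - 13349\right) + 5780}{44 + 12839} = \frac{\left(11217 - 13349\right) + 5780}{12883} = \left(-2132 + 5780\right) \frac{1}{12883} = 3648 \cdot \frac{1}{12883} = \frac{3648}{12883}$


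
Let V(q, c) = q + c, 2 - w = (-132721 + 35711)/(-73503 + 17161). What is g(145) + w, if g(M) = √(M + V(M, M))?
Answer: 7837/28171 + √435 ≈ 21.135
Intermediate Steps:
w = 7837/28171 (w = 2 - (-132721 + 35711)/(-73503 + 17161) = 2 - (-97010)/(-56342) = 2 - (-97010)*(-1)/56342 = 2 - 1*48505/28171 = 2 - 48505/28171 = 7837/28171 ≈ 0.27819)
V(q, c) = c + q
g(M) = √3*√M (g(M) = √(M + (M + M)) = √(M + 2*M) = √(3*M) = √3*√M)
g(145) + w = √3*√145 + 7837/28171 = √435 + 7837/28171 = 7837/28171 + √435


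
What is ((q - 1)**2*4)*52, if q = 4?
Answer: 1872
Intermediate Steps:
((q - 1)**2*4)*52 = ((4 - 1)**2*4)*52 = (3**2*4)*52 = (9*4)*52 = 36*52 = 1872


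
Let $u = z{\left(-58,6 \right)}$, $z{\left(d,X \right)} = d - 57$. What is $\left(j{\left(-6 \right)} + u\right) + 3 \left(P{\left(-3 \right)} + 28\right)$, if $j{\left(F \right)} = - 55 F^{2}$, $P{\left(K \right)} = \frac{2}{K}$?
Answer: $-2013$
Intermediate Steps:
$z{\left(d,X \right)} = -57 + d$
$u = -115$ ($u = -57 - 58 = -115$)
$\left(j{\left(-6 \right)} + u\right) + 3 \left(P{\left(-3 \right)} + 28\right) = \left(- 55 \left(-6\right)^{2} - 115\right) + 3 \left(\frac{2}{-3} + 28\right) = \left(\left(-55\right) 36 - 115\right) + 3 \left(2 \left(- \frac{1}{3}\right) + 28\right) = \left(-1980 - 115\right) + 3 \left(- \frac{2}{3} + 28\right) = -2095 + 3 \cdot \frac{82}{3} = -2095 + 82 = -2013$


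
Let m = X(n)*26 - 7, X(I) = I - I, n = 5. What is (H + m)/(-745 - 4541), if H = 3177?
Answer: -1585/2643 ≈ -0.59970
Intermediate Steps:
X(I) = 0
m = -7 (m = 0*26 - 7 = 0 - 7 = -7)
(H + m)/(-745 - 4541) = (3177 - 7)/(-745 - 4541) = 3170/(-5286) = 3170*(-1/5286) = -1585/2643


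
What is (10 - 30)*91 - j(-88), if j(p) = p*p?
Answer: -9564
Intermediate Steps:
j(p) = p**2
(10 - 30)*91 - j(-88) = (10 - 30)*91 - 1*(-88)**2 = -20*91 - 1*7744 = -1820 - 7744 = -9564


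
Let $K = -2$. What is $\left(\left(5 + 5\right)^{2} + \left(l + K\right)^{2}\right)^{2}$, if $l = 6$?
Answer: $13456$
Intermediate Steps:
$\left(\left(5 + 5\right)^{2} + \left(l + K\right)^{2}\right)^{2} = \left(\left(5 + 5\right)^{2} + \left(6 - 2\right)^{2}\right)^{2} = \left(10^{2} + 4^{2}\right)^{2} = \left(100 + 16\right)^{2} = 116^{2} = 13456$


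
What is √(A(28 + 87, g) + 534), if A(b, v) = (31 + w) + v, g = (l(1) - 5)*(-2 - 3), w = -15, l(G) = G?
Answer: √570 ≈ 23.875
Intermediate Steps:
g = 20 (g = (1 - 5)*(-2 - 3) = -4*(-5) = 20)
A(b, v) = 16 + v (A(b, v) = (31 - 15) + v = 16 + v)
√(A(28 + 87, g) + 534) = √((16 + 20) + 534) = √(36 + 534) = √570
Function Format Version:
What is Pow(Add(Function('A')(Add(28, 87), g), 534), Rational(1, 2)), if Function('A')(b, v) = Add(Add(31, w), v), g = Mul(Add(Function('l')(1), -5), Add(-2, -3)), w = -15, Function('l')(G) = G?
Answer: Pow(570, Rational(1, 2)) ≈ 23.875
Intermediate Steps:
g = 20 (g = Mul(Add(1, -5), Add(-2, -3)) = Mul(-4, -5) = 20)
Function('A')(b, v) = Add(16, v) (Function('A')(b, v) = Add(Add(31, -15), v) = Add(16, v))
Pow(Add(Function('A')(Add(28, 87), g), 534), Rational(1, 2)) = Pow(Add(Add(16, 20), 534), Rational(1, 2)) = Pow(Add(36, 534), Rational(1, 2)) = Pow(570, Rational(1, 2))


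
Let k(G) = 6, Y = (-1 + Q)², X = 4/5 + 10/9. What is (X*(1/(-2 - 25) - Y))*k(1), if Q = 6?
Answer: -116272/405 ≈ -287.09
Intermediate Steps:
X = 86/45 (X = 4*(⅕) + 10*(⅑) = ⅘ + 10/9 = 86/45 ≈ 1.9111)
Y = 25 (Y = (-1 + 6)² = 5² = 25)
(X*(1/(-2 - 25) - Y))*k(1) = (86*(1/(-2 - 25) - 1*25)/45)*6 = (86*(1/(-27) - 25)/45)*6 = (86*(-1/27 - 25)/45)*6 = ((86/45)*(-676/27))*6 = -58136/1215*6 = -116272/405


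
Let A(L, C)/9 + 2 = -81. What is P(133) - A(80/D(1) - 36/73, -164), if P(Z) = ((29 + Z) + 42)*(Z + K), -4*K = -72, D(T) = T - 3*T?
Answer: 31551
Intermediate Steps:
D(T) = -2*T
K = 18 (K = -1/4*(-72) = 18)
P(Z) = (18 + Z)*(71 + Z) (P(Z) = ((29 + Z) + 42)*(Z + 18) = (71 + Z)*(18 + Z) = (18 + Z)*(71 + Z))
A(L, C) = -747 (A(L, C) = -18 + 9*(-81) = -18 - 729 = -747)
P(133) - A(80/D(1) - 36/73, -164) = (1278 + 133**2 + 89*133) - 1*(-747) = (1278 + 17689 + 11837) + 747 = 30804 + 747 = 31551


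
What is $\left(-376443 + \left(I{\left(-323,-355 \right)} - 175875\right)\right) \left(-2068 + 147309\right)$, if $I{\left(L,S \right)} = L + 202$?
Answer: $-80236792799$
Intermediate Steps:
$I{\left(L,S \right)} = 202 + L$
$\left(-376443 + \left(I{\left(-323,-355 \right)} - 175875\right)\right) \left(-2068 + 147309\right) = \left(-376443 + \left(\left(202 - 323\right) - 175875\right)\right) \left(-2068 + 147309\right) = \left(-376443 - 175996\right) 145241 = \left(-552439\right) 145241 = -80236792799$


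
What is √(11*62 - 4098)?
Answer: 2*I*√854 ≈ 58.447*I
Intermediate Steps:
√(11*62 - 4098) = √(682 - 4098) = √(-3416) = 2*I*√854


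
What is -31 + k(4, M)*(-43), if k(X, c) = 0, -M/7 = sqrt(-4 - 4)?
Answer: -31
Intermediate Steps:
M = -14*I*sqrt(2) (M = -7*sqrt(-4 - 4) = -14*I*sqrt(2) ≈ -19.799*I)
-31 + k(4, M)*(-43) = -31 + 0*(-43) = -31 + 0 = -31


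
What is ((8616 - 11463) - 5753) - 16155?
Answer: -24755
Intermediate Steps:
((8616 - 11463) - 5753) - 16155 = (-2847 - 5753) - 16155 = -8600 - 16155 = -24755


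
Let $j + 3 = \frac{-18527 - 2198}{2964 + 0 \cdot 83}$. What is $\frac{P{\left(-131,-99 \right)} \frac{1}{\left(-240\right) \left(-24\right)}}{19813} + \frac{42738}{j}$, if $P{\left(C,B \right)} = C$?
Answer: $- \frac{14456565128963987}{3379977336960} \approx -4277.1$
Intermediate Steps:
$j = - \frac{29617}{2964}$ ($j = -3 + \frac{-18527 - 2198}{2964 + 0 \cdot 83} = -3 - \frac{20725}{2964 + 0} = -3 - \frac{20725}{2964} = - \frac{29617}{2964} \approx -9.9922$)
$\frac{P{\left(-131,-99 \right)} \frac{1}{\left(-240\right) \left(-24\right)}}{19813} + \frac{42738}{j} = \frac{\left(-131\right) \frac{1}{\left(-240\right) \left(-24\right)}}{19813} + \frac{42738}{- \frac{29617}{2964}} = - \frac{131}{5760} \cdot \frac{1}{19813} + 42738 \left(- \frac{2964}{29617}\right) = \left(-131\right) \frac{1}{5760} \cdot \frac{1}{19813} - \frac{126675432}{29617} = \left(- \frac{131}{5760}\right) \frac{1}{19813} - \frac{126675432}{29617} = - \frac{131}{114122880} - \frac{126675432}{29617} = - \frac{14456565128963987}{3379977336960}$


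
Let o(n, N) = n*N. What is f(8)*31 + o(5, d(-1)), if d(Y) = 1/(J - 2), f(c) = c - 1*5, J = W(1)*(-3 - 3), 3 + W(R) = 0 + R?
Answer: 187/2 ≈ 93.500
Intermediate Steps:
W(R) = -3 + R (W(R) = -3 + (0 + R) = -3 + R)
J = 12 (J = (-3 + 1)*(-3 - 3) = -2*(-6) = 12)
f(c) = -5 + c (f(c) = c - 5 = -5 + c)
d(Y) = ⅒ (d(Y) = 1/(12 - 2) = 1/10 = ⅒)
o(n, N) = N*n
f(8)*31 + o(5, d(-1)) = (-5 + 8)*31 + (⅒)*5 = 3*31 + ½ = 93 + ½ = 187/2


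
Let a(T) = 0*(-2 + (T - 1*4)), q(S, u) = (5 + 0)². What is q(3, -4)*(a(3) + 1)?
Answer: 25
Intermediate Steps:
q(S, u) = 25 (q(S, u) = 5² = 25)
a(T) = 0 (a(T) = 0*(-2 + (T - 4)) = 0*(-2 + (-4 + T)) = 0*(-6 + T) = 0)
q(3, -4)*(a(3) + 1) = 25*(0 + 1) = 25*1 = 25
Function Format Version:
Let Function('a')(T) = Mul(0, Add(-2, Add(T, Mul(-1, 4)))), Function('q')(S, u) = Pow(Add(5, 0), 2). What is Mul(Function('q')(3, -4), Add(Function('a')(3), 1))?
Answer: 25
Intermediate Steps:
Function('q')(S, u) = 25 (Function('q')(S, u) = Pow(5, 2) = 25)
Function('a')(T) = 0 (Function('a')(T) = Mul(0, Add(-2, Add(T, -4))) = Mul(0, Add(-2, Add(-4, T))) = Mul(0, Add(-6, T)) = 0)
Mul(Function('q')(3, -4), Add(Function('a')(3), 1)) = Mul(25, Add(0, 1)) = Mul(25, 1) = 25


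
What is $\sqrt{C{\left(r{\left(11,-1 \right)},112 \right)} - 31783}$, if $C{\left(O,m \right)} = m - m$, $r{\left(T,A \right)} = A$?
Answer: $i \sqrt{31783} \approx 178.28 i$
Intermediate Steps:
$C{\left(O,m \right)} = 0$
$\sqrt{C{\left(r{\left(11,-1 \right)},112 \right)} - 31783} = \sqrt{0 - 31783} = \sqrt{-31783} = i \sqrt{31783}$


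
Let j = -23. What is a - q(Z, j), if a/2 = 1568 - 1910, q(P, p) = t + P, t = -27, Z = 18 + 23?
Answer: -698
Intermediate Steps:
Z = 41
q(P, p) = -27 + P
a = -684 (a = 2*(1568 - 1910) = 2*(-342) = -684)
a - q(Z, j) = -684 - (-27 + 41) = -684 - 1*14 = -684 - 14 = -698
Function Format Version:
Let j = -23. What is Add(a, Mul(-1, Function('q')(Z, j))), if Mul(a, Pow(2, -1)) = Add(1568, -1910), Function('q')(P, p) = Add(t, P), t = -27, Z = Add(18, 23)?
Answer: -698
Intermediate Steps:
Z = 41
Function('q')(P, p) = Add(-27, P)
a = -684 (a = Mul(2, Add(1568, -1910)) = Mul(2, -342) = -684)
Add(a, Mul(-1, Function('q')(Z, j))) = Add(-684, Mul(-1, Add(-27, 41))) = Add(-684, Mul(-1, 14)) = Add(-684, -14) = -698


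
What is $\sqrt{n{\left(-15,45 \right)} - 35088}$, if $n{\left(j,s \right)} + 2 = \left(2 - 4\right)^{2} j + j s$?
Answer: $5 i \sqrt{1433} \approx 189.27 i$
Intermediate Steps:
$n{\left(j,s \right)} = -2 + 4 j + j s$ ($n{\left(j,s \right)} = -2 + \left(\left(2 - 4\right)^{2} j + j s\right) = -2 + \left(\left(-2\right)^{2} j + j s\right) = -2 + \left(4 j + j s\right) = -2 + 4 j + j s$)
$\sqrt{n{\left(-15,45 \right)} - 35088} = \sqrt{\left(-2 + 4 \left(-15\right) - 675\right) - 35088} = \sqrt{\left(-2 - 60 - 675\right) - 35088} = \sqrt{-737 - 35088} = \sqrt{-35825} = 5 i \sqrt{1433}$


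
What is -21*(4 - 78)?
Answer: 1554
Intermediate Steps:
-21*(4 - 78) = -21*(-74) = 1554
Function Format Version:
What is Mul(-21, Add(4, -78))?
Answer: 1554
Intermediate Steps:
Mul(-21, Add(4, -78)) = Mul(-21, -74) = 1554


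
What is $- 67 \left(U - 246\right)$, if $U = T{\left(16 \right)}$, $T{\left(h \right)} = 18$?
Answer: $15276$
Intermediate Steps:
$U = 18$
$- 67 \left(U - 246\right) = - 67 \left(18 - 246\right) = \left(-67\right) \left(-228\right) = 15276$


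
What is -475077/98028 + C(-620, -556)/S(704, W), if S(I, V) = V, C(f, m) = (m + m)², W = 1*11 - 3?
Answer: 5050505609/32676 ≈ 1.5456e+5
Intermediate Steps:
W = 8 (W = 11 - 3 = 8)
C(f, m) = 4*m² (C(f, m) = (2*m)² = 4*m²)
-475077/98028 + C(-620, -556)/S(704, W) = -475077/98028 + (4*(-556)²)/8 = -475077*1/98028 + (4*309136)*(⅛) = -158359/32676 + 1236544*(⅛) = -158359/32676 + 154568 = 5050505609/32676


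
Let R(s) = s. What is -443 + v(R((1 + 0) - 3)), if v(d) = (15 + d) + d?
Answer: -432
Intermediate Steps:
v(d) = 15 + 2*d
-443 + v(R((1 + 0) - 3)) = -443 + (15 + 2*((1 + 0) - 3)) = -443 + (15 + 2*(1 - 3)) = -443 + (15 + 2*(-2)) = -443 + (15 - 4) = -443 + 11 = -432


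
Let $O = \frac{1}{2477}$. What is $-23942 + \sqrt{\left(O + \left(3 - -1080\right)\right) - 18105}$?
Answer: $-23942 + \frac{i \sqrt{104438972161}}{2477} \approx -23942.0 + 130.47 i$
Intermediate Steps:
$O = \frac{1}{2477} \approx 0.00040371$
$-23942 + \sqrt{\left(O + \left(3 - -1080\right)\right) - 18105} = -23942 + \sqrt{\left(\frac{1}{2477} + \left(3 - -1080\right)\right) - 18105} = -23942 + \sqrt{\left(\frac{1}{2477} + \left(3 + 1080\right)\right) - 18105} = -23942 + \sqrt{\left(\frac{1}{2477} + 1083\right) - 18105} = -23942 + \sqrt{\frac{2682592}{2477} - 18105} = -23942 + \sqrt{- \frac{42163493}{2477}} = -23942 + \frac{i \sqrt{104438972161}}{2477}$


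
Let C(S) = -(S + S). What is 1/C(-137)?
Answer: 1/274 ≈ 0.0036496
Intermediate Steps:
C(S) = -2*S
1/C(-137) = 1/(-2*(-137)) = 1/274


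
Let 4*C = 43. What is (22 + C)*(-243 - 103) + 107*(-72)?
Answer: -38071/2 ≈ -19036.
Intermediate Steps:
C = 43/4 (C = (¼)*43 = 43/4 ≈ 10.750)
(22 + C)*(-243 - 103) + 107*(-72) = (22 + 43/4)*(-243 - 103) + 107*(-72) = (131/4)*(-346) - 7704 = -22663/2 - 7704 = -38071/2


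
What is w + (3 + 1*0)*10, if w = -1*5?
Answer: 25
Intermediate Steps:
w = -5
w + (3 + 1*0)*10 = -5 + (3 + 1*0)*10 = -5 + (3 + 0)*10 = -5 + 3*10 = -5 + 30 = 25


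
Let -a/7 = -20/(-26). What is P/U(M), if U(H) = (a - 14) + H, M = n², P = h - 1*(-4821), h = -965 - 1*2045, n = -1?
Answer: -23543/239 ≈ -98.506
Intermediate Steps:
h = -3010 (h = -965 - 2045 = -3010)
a = -70/13 (a = -(-140)/(-26) = -(-140)*(-1)/26 = -7*10/13 = -70/13 ≈ -5.3846)
P = 1811 (P = -3010 - 1*(-4821) = -3010 + 4821 = 1811)
M = 1 (M = (-1)² = 1)
U(H) = -252/13 + H (U(H) = (-70/13 - 14) + H = -252/13 + H)
P/U(M) = 1811/(-252/13 + 1) = 1811/(-239/13) = 1811*(-13/239) = -23543/239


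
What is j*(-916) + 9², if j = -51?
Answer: 46797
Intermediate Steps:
j*(-916) + 9² = -51*(-916) + 9² = 46716 + 81 = 46797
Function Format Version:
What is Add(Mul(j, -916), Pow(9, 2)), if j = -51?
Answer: 46797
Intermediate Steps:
Add(Mul(j, -916), Pow(9, 2)) = Add(Mul(-51, -916), Pow(9, 2)) = Add(46716, 81) = 46797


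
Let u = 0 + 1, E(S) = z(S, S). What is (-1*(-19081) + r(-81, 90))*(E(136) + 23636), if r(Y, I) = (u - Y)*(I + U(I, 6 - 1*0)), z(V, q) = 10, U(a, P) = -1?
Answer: 623757834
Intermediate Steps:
E(S) = 10
u = 1
r(Y, I) = (1 - Y)*(-1 + I) (r(Y, I) = (1 - Y)*(I - 1) = (1 - Y)*(-1 + I))
(-1*(-19081) + r(-81, 90))*(E(136) + 23636) = (-1*(-19081) + (-1 + 90 - 81 - 1*90*(-81)))*(10 + 23636) = (19081 + (-1 + 90 - 81 + 7290))*23646 = (19081 + 7298)*23646 = 26379*23646 = 623757834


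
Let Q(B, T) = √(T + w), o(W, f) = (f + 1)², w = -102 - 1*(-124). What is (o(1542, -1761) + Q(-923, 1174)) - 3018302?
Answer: 79298 + 2*√299 ≈ 79333.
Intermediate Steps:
w = 22 (w = -102 + 124 = 22)
o(W, f) = (1 + f)²
Q(B, T) = √(22 + T) (Q(B, T) = √(T + 22) = √(22 + T))
(o(1542, -1761) + Q(-923, 1174)) - 3018302 = ((1 - 1761)² + √(22 + 1174)) - 3018302 = ((-1760)² + √1196) - 3018302 = (3097600 + 2*√299) - 3018302 = 79298 + 2*√299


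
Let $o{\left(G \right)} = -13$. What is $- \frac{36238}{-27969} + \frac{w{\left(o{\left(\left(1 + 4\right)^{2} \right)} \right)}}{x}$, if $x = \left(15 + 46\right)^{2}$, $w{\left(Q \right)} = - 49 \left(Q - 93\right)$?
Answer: $\frac{280112584}{104072649} \approx 2.6915$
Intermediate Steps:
$w{\left(Q \right)} = 4557 - 49 Q$ ($w{\left(Q \right)} = - 49 \left(-93 + Q\right) = 4557 - 49 Q$)
$x = 3721$ ($x = 61^{2} = 3721$)
$- \frac{36238}{-27969} + \frac{w{\left(o{\left(\left(1 + 4\right)^{2} \right)} \right)}}{x} = - \frac{36238}{-27969} + \frac{4557 - -637}{3721} = \left(-36238\right) \left(- \frac{1}{27969}\right) + \left(4557 + 637\right) \frac{1}{3721} = \frac{36238}{27969} + 5194 \cdot \frac{1}{3721} = \frac{36238}{27969} + \frac{5194}{3721} = \frac{280112584}{104072649}$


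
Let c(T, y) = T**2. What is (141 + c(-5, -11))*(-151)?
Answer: -25066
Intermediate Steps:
(141 + c(-5, -11))*(-151) = (141 + (-5)**2)*(-151) = (141 + 25)*(-151) = 166*(-151) = -25066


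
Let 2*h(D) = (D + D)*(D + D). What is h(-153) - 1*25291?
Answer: 21527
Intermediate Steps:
h(D) = 2*D**2 (h(D) = ((D + D)*(D + D))/2 = ((2*D)*(2*D))/2 = (4*D**2)/2 = 2*D**2)
h(-153) - 1*25291 = 2*(-153)**2 - 1*25291 = 2*23409 - 25291 = 46818 - 25291 = 21527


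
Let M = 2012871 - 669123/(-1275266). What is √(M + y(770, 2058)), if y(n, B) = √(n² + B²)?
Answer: √(3273539745506812194 + 22768247190584*√24634)/1275266 ≈ 1419.5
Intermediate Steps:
M = 2566946617809/1275266 (M = 2012871 - 669123*(-1/1275266) = 2012871 + 669123/1275266 = 2566946617809/1275266 ≈ 2.0129e+6)
y(n, B) = √(B² + n²)
√(M + y(770, 2058)) = √(2566946617809/1275266 + √(2058² + 770²)) = √(2566946617809/1275266 + √(4235364 + 592900)) = √(2566946617809/1275266 + √4828264) = √(2566946617809/1275266 + 14*√24634)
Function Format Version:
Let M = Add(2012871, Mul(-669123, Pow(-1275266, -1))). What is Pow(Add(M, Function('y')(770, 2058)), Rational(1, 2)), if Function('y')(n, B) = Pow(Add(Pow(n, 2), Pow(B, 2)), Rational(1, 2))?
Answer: Mul(Rational(1, 1275266), Pow(Add(3273539745506812194, Mul(22768247190584, Pow(24634, Rational(1, 2)))), Rational(1, 2))) ≈ 1419.5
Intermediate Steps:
M = Rational(2566946617809, 1275266) (M = Add(2012871, Mul(-669123, Rational(-1, 1275266))) = Add(2012871, Rational(669123, 1275266)) = Rational(2566946617809, 1275266) ≈ 2.0129e+6)
Function('y')(n, B) = Pow(Add(Pow(B, 2), Pow(n, 2)), Rational(1, 2))
Pow(Add(M, Function('y')(770, 2058)), Rational(1, 2)) = Pow(Add(Rational(2566946617809, 1275266), Pow(Add(Pow(2058, 2), Pow(770, 2)), Rational(1, 2))), Rational(1, 2)) = Pow(Add(Rational(2566946617809, 1275266), Pow(Add(4235364, 592900), Rational(1, 2))), Rational(1, 2)) = Pow(Add(Rational(2566946617809, 1275266), Pow(4828264, Rational(1, 2))), Rational(1, 2)) = Pow(Add(Rational(2566946617809, 1275266), Mul(14, Pow(24634, Rational(1, 2)))), Rational(1, 2))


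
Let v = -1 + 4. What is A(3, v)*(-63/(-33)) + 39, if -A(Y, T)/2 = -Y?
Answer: 555/11 ≈ 50.455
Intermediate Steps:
v = 3
A(Y, T) = 2*Y (A(Y, T) = -(-2)*Y = 2*Y)
A(3, v)*(-63/(-33)) + 39 = (2*3)*(-63/(-33)) + 39 = 6*(-63*(-1/33)) + 39 = 6*(21/11) + 39 = 126/11 + 39 = 555/11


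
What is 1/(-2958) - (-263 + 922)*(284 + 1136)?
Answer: -2768037241/2958 ≈ -9.3578e+5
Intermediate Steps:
1/(-2958) - (-263 + 922)*(284 + 1136) = -1/2958 - 659*1420 = -1/2958 - 1*935780 = -1/2958 - 935780 = -2768037241/2958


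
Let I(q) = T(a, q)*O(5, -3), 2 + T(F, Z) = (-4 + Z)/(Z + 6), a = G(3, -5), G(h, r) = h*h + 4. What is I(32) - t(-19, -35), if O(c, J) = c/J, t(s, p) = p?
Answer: 705/19 ≈ 37.105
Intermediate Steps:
G(h, r) = 4 + h² (G(h, r) = h² + 4 = 4 + h²)
a = 13 (a = 4 + 3² = 4 + 9 = 13)
T(F, Z) = -2 + (-4 + Z)/(6 + Z) (T(F, Z) = -2 + (-4 + Z)/(Z + 6) = -2 + (-4 + Z)/(6 + Z))
I(q) = -5*(-16 - q)/(3*(6 + q)) (I(q) = ((-16 - q)/(6 + q))*(5/(-3)) = ((-16 - q)/(6 + q))*(5*(-⅓)) = ((-16 - q)/(6 + q))*(-5/3) = -5*(-16 - q)/(3*(6 + q)))
I(32) - t(-19, -35) = 5*(16 + 32)/(3*(6 + 32)) - 1*(-35) = (5/3)*48/38 + 35 = (5/3)*(1/38)*48 + 35 = 40/19 + 35 = 705/19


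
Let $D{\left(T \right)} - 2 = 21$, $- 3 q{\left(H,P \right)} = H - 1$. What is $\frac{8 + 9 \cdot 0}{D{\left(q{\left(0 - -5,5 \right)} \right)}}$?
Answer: $\frac{8}{23} \approx 0.34783$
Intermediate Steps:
$q{\left(H,P \right)} = \frac{1}{3} - \frac{H}{3}$ ($q{\left(H,P \right)} = - \frac{H - 1}{3} = - \frac{-1 + H}{3} = \frac{1}{3} - \frac{H}{3}$)
$D{\left(T \right)} = 23$ ($D{\left(T \right)} = 2 + 21 = 23$)
$\frac{8 + 9 \cdot 0}{D{\left(q{\left(0 - -5,5 \right)} \right)}} = \frac{8 + 9 \cdot 0}{23} = \left(8 + 0\right) \frac{1}{23} = 8 \cdot \frac{1}{23} = \frac{8}{23}$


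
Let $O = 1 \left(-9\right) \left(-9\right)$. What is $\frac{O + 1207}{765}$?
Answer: $\frac{1288}{765} \approx 1.6837$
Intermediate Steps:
$O = 81$ ($O = \left(-9\right) \left(-9\right) = 81$)
$\frac{O + 1207}{765} = \frac{81 + 1207}{765} = \frac{1}{765} \cdot 1288 = \frac{1288}{765}$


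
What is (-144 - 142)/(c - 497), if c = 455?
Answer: 143/21 ≈ 6.8095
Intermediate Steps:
(-144 - 142)/(c - 497) = (-144 - 142)/(455 - 497) = -286/(-42) = -286*(-1/42) = 143/21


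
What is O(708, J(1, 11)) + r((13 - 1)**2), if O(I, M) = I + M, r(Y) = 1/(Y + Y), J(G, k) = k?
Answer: 207073/288 ≈ 719.00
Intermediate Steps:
r(Y) = 1/(2*Y)
O(708, J(1, 11)) + r((13 - 1)**2) = (708 + 11) + 1/(2*((13 - 1)**2)) = 719 + 1/(2*(12**2)) = 719 + (1/2)/144 = 719 + (1/2)*(1/144) = 719 + 1/288 = 207073/288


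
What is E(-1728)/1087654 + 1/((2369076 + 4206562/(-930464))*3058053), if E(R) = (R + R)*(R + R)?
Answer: 20128444915525963956835568/1832962235074869927201681 ≈ 10.981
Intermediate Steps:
E(R) = 4*R**2 (E(R) = (2*R)*(2*R) = 4*R**2)
E(-1728)/1087654 + 1/((2369076 + 4206562/(-930464))*3058053) = (4*(-1728)**2)/1087654 + 1/((2369076 + 4206562/(-930464))*3058053) = (4*2985984)*(1/1087654) + (1/3058053)/(2369076 + 4206562*(-1/930464)) = 11943936*(1/1087654) + (1/3058053)/(2369076 - 2103281/465232) = 5971968/543827 + (1/3058053)/(1102167862351/465232) = 5971968/543827 + (465232/1102167862351)*(1/3058053) = 5971968/543827 + 465232/3370487737966062603 = 20128444915525963956835568/1832962235074869927201681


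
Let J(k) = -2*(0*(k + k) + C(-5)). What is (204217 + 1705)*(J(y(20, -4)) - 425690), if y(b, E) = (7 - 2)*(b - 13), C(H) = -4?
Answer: -87657288804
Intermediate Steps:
y(b, E) = -65 + 5*b (y(b, E) = 5*(-13 + b) = -65 + 5*b)
J(k) = 8 (J(k) = -2*(0*(k + k) - 4) = -2*(0*(2*k) - 4) = -2*(0 - 4) = -2*(-4) = 8)
(204217 + 1705)*(J(y(20, -4)) - 425690) = (204217 + 1705)*(8 - 425690) = 205922*(-425682) = -87657288804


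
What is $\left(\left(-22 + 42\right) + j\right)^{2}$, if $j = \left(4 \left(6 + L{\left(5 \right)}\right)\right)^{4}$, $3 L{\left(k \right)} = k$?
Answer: $\frac{5132420845319056}{6561} \approx 7.8226 \cdot 10^{11}$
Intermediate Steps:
$L{\left(k \right)} = \frac{k}{3}$
$j = \frac{71639296}{81}$ ($j = \left(4 \left(6 + \frac{1}{3} \cdot 5\right)\right)^{4} = \left(4 \left(6 + \frac{5}{3}\right)\right)^{4} = \left(4 \cdot \frac{23}{3}\right)^{4} = \left(\frac{92}{3}\right)^{4} = \frac{71639296}{81} \approx 8.8444 \cdot 10^{5}$)
$\left(\left(-22 + 42\right) + j\right)^{2} = \left(\left(-22 + 42\right) + \frac{71639296}{81}\right)^{2} = \left(20 + \frac{71639296}{81}\right)^{2} = \left(\frac{71640916}{81}\right)^{2} = \frac{5132420845319056}{6561}$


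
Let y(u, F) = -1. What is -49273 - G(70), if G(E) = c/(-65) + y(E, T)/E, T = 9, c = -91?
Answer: -3449207/70 ≈ -49274.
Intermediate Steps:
G(E) = 7/5 - 1/E (G(E) = -91/(-65) - 1/E = -91*(-1/65) - 1/E = 7/5 - 1/E)
-49273 - G(70) = -49273 - (7/5 - 1/70) = -49273 - 1*97/70 = -49273 - 97/70 = -3449207/70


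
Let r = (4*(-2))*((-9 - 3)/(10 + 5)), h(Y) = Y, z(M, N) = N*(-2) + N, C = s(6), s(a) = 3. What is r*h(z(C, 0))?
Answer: 0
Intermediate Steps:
C = 3
z(M, N) = -N (z(M, N) = -2*N + N = -N)
r = 32/5 (r = -(-96)/15 = -8*(-⅘) = 32/5 ≈ 6.4000)
r*h(z(C, 0)) = 32*(-1*0)/5 = (32/5)*0 = 0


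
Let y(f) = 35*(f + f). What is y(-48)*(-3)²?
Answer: -30240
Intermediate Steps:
y(f) = 70*f (y(f) = 35*(2*f) = 70*f)
y(-48)*(-3)² = (70*(-48))*(-3)² = -3360*9 = -30240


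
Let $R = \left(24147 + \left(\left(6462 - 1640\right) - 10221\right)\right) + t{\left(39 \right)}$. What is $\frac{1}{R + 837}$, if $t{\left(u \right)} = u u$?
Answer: $\frac{1}{21106} \approx 4.738 \cdot 10^{-5}$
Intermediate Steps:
$t{\left(u \right)} = u^{2}$
$R = 20269$ ($R = \left(24147 + \left(\left(6462 - 1640\right) - 10221\right)\right) + 39^{2} = \left(24147 + \left(4822 - 10221\right)\right) + 1521 = \left(24147 - 5399\right) + 1521 = 18748 + 1521 = 20269$)
$\frac{1}{R + 837} = \frac{1}{20269 + 837} = \frac{1}{21106}$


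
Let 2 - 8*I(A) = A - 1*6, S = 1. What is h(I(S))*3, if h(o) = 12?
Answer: 36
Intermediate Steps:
I(A) = 1 - A/8 (I(A) = 1/4 - (A - 1*6)/8 = 1/4 - (A - 6)/8 = 1/4 - (-6 + A)/8 = 1/4 + (3/4 - A/8) = 1 - A/8)
h(I(S))*3 = 12*3 = 36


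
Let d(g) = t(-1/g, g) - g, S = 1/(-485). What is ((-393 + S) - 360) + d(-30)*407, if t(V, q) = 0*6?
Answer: 5556644/485 ≈ 11457.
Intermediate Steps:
t(V, q) = 0
S = -1/485 ≈ -0.0020619
d(g) = -g (d(g) = 0 - g = -g)
((-393 + S) - 360) + d(-30)*407 = ((-393 - 1/485) - 360) - 1*(-30)*407 = (-190606/485 - 360) + 30*407 = -365206/485 + 12210 = 5556644/485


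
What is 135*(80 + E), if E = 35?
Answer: 15525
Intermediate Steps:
135*(80 + E) = 135*(80 + 35) = 135*115 = 15525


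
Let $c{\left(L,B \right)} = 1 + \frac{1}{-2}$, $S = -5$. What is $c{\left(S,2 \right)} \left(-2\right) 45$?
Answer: $-45$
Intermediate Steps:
$c{\left(L,B \right)} = \frac{1}{2}$ ($c{\left(L,B \right)} = 1 - \frac{1}{2} = \frac{1}{2}$)
$c{\left(S,2 \right)} \left(-2\right) 45 = \frac{1}{2} \left(-2\right) 45 = \left(-1\right) 45 = -45$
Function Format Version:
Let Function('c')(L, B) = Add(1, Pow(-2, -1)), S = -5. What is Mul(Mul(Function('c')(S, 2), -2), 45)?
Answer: -45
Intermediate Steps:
Function('c')(L, B) = Rational(1, 2) (Function('c')(L, B) = Add(1, Rational(-1, 2)) = Rational(1, 2))
Mul(Mul(Function('c')(S, 2), -2), 45) = Mul(Mul(Rational(1, 2), -2), 45) = Mul(-1, 45) = -45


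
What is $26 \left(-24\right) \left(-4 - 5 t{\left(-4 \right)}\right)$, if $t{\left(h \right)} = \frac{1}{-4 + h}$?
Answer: $2106$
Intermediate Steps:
$26 \left(-24\right) \left(-4 - 5 t{\left(-4 \right)}\right) = 26 \left(-24\right) \left(-4 - \frac{5}{-4 - 4}\right) = - 624 \left(-4 - \frac{5}{-8}\right) = - 624 \left(-4 - - \frac{5}{8}\right) = - 624 \left(-4 + \frac{5}{8}\right) = \left(-624\right) \left(- \frac{27}{8}\right) = 2106$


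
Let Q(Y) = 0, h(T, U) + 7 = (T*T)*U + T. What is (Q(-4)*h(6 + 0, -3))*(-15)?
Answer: 0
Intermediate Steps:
h(T, U) = -7 + T + U*T**2 (h(T, U) = -7 + ((T*T)*U + T) = -7 + (T**2*U + T) = -7 + (U*T**2 + T) = -7 + (T + U*T**2) = -7 + T + U*T**2)
(Q(-4)*h(6 + 0, -3))*(-15) = (0*(-7 + (6 + 0) - 3*(6 + 0)**2))*(-15) = (0*(-7 + 6 - 3*6**2))*(-15) = (0*(-7 + 6 - 3*36))*(-15) = (0*(-7 + 6 - 108))*(-15) = (0*(-109))*(-15) = 0*(-15) = 0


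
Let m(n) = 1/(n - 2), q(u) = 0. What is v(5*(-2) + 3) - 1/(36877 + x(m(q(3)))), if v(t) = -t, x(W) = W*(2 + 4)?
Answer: 258117/36874 ≈ 7.0000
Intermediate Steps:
m(n) = 1/(-2 + n)
x(W) = 6*W (x(W) = W*6 = 6*W)
v(5*(-2) + 3) - 1/(36877 + x(m(q(3)))) = -(5*(-2) + 3) - 1/(36877 + 6/(-2 + 0)) = -(-10 + 3) - 1/(36877 + 6/(-2)) = -1*(-7) - 1/(36877 + 6*(-½)) = 7 - 1/(36877 - 3) = 7 - 1/36874 = 258117/36874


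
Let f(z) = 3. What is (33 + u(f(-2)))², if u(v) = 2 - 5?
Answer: 900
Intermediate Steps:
u(v) = -3
(33 + u(f(-2)))² = (33 - 3)² = 30² = 900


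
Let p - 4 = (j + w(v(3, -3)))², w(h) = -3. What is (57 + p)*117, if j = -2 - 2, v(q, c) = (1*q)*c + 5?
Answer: 12870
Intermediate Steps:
v(q, c) = 5 + c*q (v(q, c) = q*c + 5 = c*q + 5 = 5 + c*q)
j = -4
p = 53 (p = 4 + (-4 - 3)² = 4 + (-7)² = 4 + 49 = 53)
(57 + p)*117 = (57 + 53)*117 = 110*117 = 12870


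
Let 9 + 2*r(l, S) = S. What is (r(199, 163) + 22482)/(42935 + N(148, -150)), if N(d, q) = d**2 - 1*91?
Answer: 22559/64748 ≈ 0.34841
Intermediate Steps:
r(l, S) = -9/2 + S/2
N(d, q) = -91 + d**2 (N(d, q) = d**2 - 91 = -91 + d**2)
(r(199, 163) + 22482)/(42935 + N(148, -150)) = ((-9/2 + (1/2)*163) + 22482)/(42935 + (-91 + 148**2)) = ((-9/2 + 163/2) + 22482)/(42935 + (-91 + 21904)) = (77 + 22482)/(42935 + 21813) = 22559/64748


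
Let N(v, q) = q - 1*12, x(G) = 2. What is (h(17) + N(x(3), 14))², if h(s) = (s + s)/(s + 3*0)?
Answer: 16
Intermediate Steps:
N(v, q) = -12 + q (N(v, q) = q - 12 = -12 + q)
h(s) = 2 (h(s) = (2*s)/(s + 0) = (2*s)/s = 2)
(h(17) + N(x(3), 14))² = (2 + (-12 + 14))² = (2 + 2)² = 4² = 16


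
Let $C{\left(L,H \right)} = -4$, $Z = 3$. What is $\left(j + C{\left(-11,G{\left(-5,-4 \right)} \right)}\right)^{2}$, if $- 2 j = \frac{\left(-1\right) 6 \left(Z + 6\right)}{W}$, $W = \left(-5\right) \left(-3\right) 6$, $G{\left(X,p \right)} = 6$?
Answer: $\frac{1369}{100} \approx 13.69$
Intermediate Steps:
$W = 90$ ($W = 15 \cdot 6 = 90$)
$j = \frac{3}{10}$ ($j = - \frac{- 6 \left(3 + 6\right) \frac{1}{90}}{2} = - \frac{- 6 \cdot 9 \cdot \frac{1}{90}}{2} = - \frac{\left(-1\right) 54 \cdot \frac{1}{90}}{2} = - \frac{\left(-54\right) \frac{1}{90}}{2} = \left(- \frac{1}{2}\right) \left(- \frac{3}{5}\right) = \frac{3}{10} \approx 0.3$)
$\left(j + C{\left(-11,G{\left(-5,-4 \right)} \right)}\right)^{2} = \left(\frac{3}{10} - 4\right)^{2} = \left(- \frac{37}{10}\right)^{2} = \frac{1369}{100}$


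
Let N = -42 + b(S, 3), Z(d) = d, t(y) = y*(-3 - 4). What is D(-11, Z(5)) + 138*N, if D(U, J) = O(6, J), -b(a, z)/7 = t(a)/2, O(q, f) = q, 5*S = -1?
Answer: -32331/5 ≈ -6466.2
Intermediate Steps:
S = -⅕ (S = (⅕)*(-1) = -⅕ ≈ -0.20000)
t(y) = -7*y (t(y) = y*(-7) = -7*y)
b(a, z) = 49*a/2 (b(a, z) = -7*(-7*a)/2 = -(-49)*a/2 = 49*a/2)
D(U, J) = 6
N = -469/10 (N = -42 + (49/2)*(-⅕) = -42 - 49/10 = -469/10 ≈ -46.900)
D(-11, Z(5)) + 138*N = 6 + 138*(-469/10) = 6 - 32361/5 = -32331/5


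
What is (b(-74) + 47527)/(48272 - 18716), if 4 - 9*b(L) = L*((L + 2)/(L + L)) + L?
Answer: 142619/88668 ≈ 1.6085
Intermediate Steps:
b(L) = ⅓ - L/6 (b(L) = 4/9 - (L*((L + 2)/(L + L)) + L)/9 = 4/9 - (L*((2 + L)/((2*L))) + L)/9 = 4/9 - (L*((2 + L)*(1/(2*L))) + L)/9 = 4/9 - (L*((2 + L)/(2*L)) + L)/9 = 4/9 - ((1 + L/2) + L)/9 = 4/9 - (1 + 3*L/2)/9 = 4/9 + (-⅑ - L/6) = ⅓ - L/6)
(b(-74) + 47527)/(48272 - 18716) = ((⅓ - ⅙*(-74)) + 47527)/(48272 - 18716) = ((⅓ + 37/3) + 47527)/29556 = (38/3 + 47527)*(1/29556) = (142619/3)*(1/29556) = 142619/88668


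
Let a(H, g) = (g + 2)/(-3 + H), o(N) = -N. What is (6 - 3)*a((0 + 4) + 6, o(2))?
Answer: 0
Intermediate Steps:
a(H, g) = (2 + g)/(-3 + H)
(6 - 3)*a((0 + 4) + 6, o(2)) = (6 - 3)*((2 - 1*2)/(-3 + ((0 + 4) + 6))) = 3*((2 - 2)/(-3 + (4 + 6))) = 3*(0/(-3 + 10)) = 3*(0/7) = 3*((⅐)*0) = 3*0 = 0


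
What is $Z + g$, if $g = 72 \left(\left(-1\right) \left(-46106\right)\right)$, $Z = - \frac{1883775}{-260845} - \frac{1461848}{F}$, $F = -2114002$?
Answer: $\frac{183053858614923719}{55142685169} \approx 3.3196 \cdot 10^{6}$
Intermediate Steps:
$Z = \frac{436361985911}{55142685169}$ ($Z = - \frac{1883775}{-260845} - \frac{1461848}{-2114002} = \left(-1883775\right) \left(- \frac{1}{260845}\right) - - \frac{730924}{1057001} = \frac{376755}{52169} + \frac{730924}{1057001} = \frac{436361985911}{55142685169} \approx 7.9133$)
$g = 3319632$ ($g = 72 \cdot 46106 = 3319632$)
$Z + g = \frac{436361985911}{55142685169} + 3319632 = \frac{183053858614923719}{55142685169}$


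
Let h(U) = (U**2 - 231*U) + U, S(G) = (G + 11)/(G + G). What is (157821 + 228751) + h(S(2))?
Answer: 6173361/16 ≈ 3.8584e+5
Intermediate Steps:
S(G) = (11 + G)/(2*G) (S(G) = (11 + G)/((2*G)) = (11 + G)*(1/(2*G)) = (11 + G)/(2*G))
h(U) = U**2 - 230*U
(157821 + 228751) + h(S(2)) = (157821 + 228751) + ((1/2)*(11 + 2)/2)*(-230 + (1/2)*(11 + 2)/2) = 386572 + ((1/2)*(1/2)*13)*(-230 + (1/2)*(1/2)*13) = 386572 + 13*(-230 + 13/4)/4 = 386572 + (13/4)*(-907/4) = 386572 - 11791/16 = 6173361/16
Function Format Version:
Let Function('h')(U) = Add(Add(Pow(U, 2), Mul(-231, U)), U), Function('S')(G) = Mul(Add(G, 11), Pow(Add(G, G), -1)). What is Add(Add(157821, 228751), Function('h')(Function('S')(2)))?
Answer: Rational(6173361, 16) ≈ 3.8584e+5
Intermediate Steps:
Function('S')(G) = Mul(Rational(1, 2), Pow(G, -1), Add(11, G)) (Function('S')(G) = Mul(Add(11, G), Pow(Mul(2, G), -1)) = Mul(Add(11, G), Mul(Rational(1, 2), Pow(G, -1))) = Mul(Rational(1, 2), Pow(G, -1), Add(11, G)))
Function('h')(U) = Add(Pow(U, 2), Mul(-230, U))
Add(Add(157821, 228751), Function('h')(Function('S')(2))) = Add(Add(157821, 228751), Mul(Mul(Rational(1, 2), Pow(2, -1), Add(11, 2)), Add(-230, Mul(Rational(1, 2), Pow(2, -1), Add(11, 2))))) = Add(386572, Mul(Mul(Rational(1, 2), Rational(1, 2), 13), Add(-230, Mul(Rational(1, 2), Rational(1, 2), 13)))) = Add(386572, Mul(Rational(13, 4), Add(-230, Rational(13, 4)))) = Add(386572, Mul(Rational(13, 4), Rational(-907, 4))) = Add(386572, Rational(-11791, 16)) = Rational(6173361, 16)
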